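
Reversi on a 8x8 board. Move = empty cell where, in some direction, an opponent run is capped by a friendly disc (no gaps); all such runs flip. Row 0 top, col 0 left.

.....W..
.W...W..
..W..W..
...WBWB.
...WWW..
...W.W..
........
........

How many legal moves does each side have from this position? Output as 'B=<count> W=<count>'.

-- B to move --
(0,0): no bracket -> illegal
(0,1): no bracket -> illegal
(0,2): no bracket -> illegal
(0,4): no bracket -> illegal
(0,6): no bracket -> illegal
(1,0): no bracket -> illegal
(1,2): no bracket -> illegal
(1,3): no bracket -> illegal
(1,4): flips 1 -> legal
(1,6): flips 1 -> legal
(2,0): no bracket -> illegal
(2,1): no bracket -> illegal
(2,3): no bracket -> illegal
(2,4): no bracket -> illegal
(2,6): no bracket -> illegal
(3,1): no bracket -> illegal
(3,2): flips 1 -> legal
(4,2): no bracket -> illegal
(4,6): no bracket -> illegal
(5,2): flips 1 -> legal
(5,4): flips 2 -> legal
(5,6): flips 1 -> legal
(6,2): no bracket -> illegal
(6,3): no bracket -> illegal
(6,4): no bracket -> illegal
(6,5): no bracket -> illegal
(6,6): no bracket -> illegal
B mobility = 6
-- W to move --
(2,3): flips 1 -> legal
(2,4): flips 1 -> legal
(2,6): no bracket -> illegal
(2,7): flips 1 -> legal
(3,7): flips 1 -> legal
(4,6): no bracket -> illegal
(4,7): flips 1 -> legal
W mobility = 5

Answer: B=6 W=5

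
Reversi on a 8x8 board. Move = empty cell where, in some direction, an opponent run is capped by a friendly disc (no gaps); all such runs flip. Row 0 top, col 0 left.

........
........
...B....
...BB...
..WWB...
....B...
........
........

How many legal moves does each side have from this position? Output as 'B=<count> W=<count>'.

-- B to move --
(3,1): no bracket -> illegal
(3,2): flips 1 -> legal
(4,1): flips 2 -> legal
(5,1): flips 1 -> legal
(5,2): flips 1 -> legal
(5,3): flips 1 -> legal
B mobility = 5
-- W to move --
(1,2): no bracket -> illegal
(1,3): flips 2 -> legal
(1,4): no bracket -> illegal
(2,2): no bracket -> illegal
(2,4): flips 1 -> legal
(2,5): flips 1 -> legal
(3,2): no bracket -> illegal
(3,5): no bracket -> illegal
(4,5): flips 1 -> legal
(5,3): no bracket -> illegal
(5,5): no bracket -> illegal
(6,3): no bracket -> illegal
(6,4): no bracket -> illegal
(6,5): flips 1 -> legal
W mobility = 5

Answer: B=5 W=5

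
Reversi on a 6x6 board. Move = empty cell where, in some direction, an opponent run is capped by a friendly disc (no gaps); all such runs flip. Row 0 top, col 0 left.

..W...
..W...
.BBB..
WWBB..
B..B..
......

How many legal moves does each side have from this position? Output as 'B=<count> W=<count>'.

Answer: B=4 W=5

Derivation:
-- B to move --
(0,1): flips 1 -> legal
(0,3): flips 1 -> legal
(1,1): no bracket -> illegal
(1,3): no bracket -> illegal
(2,0): flips 1 -> legal
(4,1): flips 1 -> legal
(4,2): no bracket -> illegal
B mobility = 4
-- W to move --
(1,0): no bracket -> illegal
(1,1): flips 1 -> legal
(1,3): flips 1 -> legal
(1,4): no bracket -> illegal
(2,0): no bracket -> illegal
(2,4): no bracket -> illegal
(3,4): flips 3 -> legal
(4,1): no bracket -> illegal
(4,2): flips 2 -> legal
(4,4): no bracket -> illegal
(5,0): flips 1 -> legal
(5,1): no bracket -> illegal
(5,2): no bracket -> illegal
(5,3): no bracket -> illegal
(5,4): no bracket -> illegal
W mobility = 5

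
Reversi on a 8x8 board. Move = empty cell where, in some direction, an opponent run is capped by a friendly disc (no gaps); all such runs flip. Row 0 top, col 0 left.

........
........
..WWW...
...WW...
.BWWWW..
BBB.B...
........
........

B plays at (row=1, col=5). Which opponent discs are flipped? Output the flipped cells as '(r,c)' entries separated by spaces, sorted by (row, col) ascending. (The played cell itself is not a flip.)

Answer: (2,4) (3,3) (4,2)

Derivation:
Dir NW: first cell '.' (not opp) -> no flip
Dir N: first cell '.' (not opp) -> no flip
Dir NE: first cell '.' (not opp) -> no flip
Dir W: first cell '.' (not opp) -> no flip
Dir E: first cell '.' (not opp) -> no flip
Dir SW: opp run (2,4) (3,3) (4,2) capped by B -> flip
Dir S: first cell '.' (not opp) -> no flip
Dir SE: first cell '.' (not opp) -> no flip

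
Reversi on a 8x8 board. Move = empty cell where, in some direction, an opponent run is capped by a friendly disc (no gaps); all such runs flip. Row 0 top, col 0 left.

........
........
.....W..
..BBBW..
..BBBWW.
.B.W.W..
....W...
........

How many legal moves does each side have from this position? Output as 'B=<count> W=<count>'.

-- B to move --
(1,4): no bracket -> illegal
(1,5): no bracket -> illegal
(1,6): flips 1 -> legal
(2,4): no bracket -> illegal
(2,6): flips 1 -> legal
(3,6): flips 1 -> legal
(3,7): no bracket -> illegal
(4,7): flips 2 -> legal
(5,2): no bracket -> illegal
(5,4): no bracket -> illegal
(5,6): flips 1 -> legal
(5,7): no bracket -> illegal
(6,2): flips 1 -> legal
(6,3): flips 1 -> legal
(6,5): no bracket -> illegal
(6,6): flips 1 -> legal
(7,3): no bracket -> illegal
(7,4): no bracket -> illegal
(7,5): flips 2 -> legal
B mobility = 9
-- W to move --
(2,1): no bracket -> illegal
(2,2): flips 2 -> legal
(2,3): flips 3 -> legal
(2,4): no bracket -> illegal
(3,1): flips 4 -> legal
(4,0): no bracket -> illegal
(4,1): flips 3 -> legal
(5,0): no bracket -> illegal
(5,2): flips 2 -> legal
(5,4): no bracket -> illegal
(6,0): no bracket -> illegal
(6,1): no bracket -> illegal
(6,2): no bracket -> illegal
W mobility = 5

Answer: B=9 W=5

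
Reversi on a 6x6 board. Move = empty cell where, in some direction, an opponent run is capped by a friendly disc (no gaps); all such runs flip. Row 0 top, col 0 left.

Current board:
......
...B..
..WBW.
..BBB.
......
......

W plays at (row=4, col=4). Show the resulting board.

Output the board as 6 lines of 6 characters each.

Answer: ......
...B..
..WBW.
..BWW.
....W.
......

Derivation:
Place W at (4,4); scan 8 dirs for brackets.
Dir NW: opp run (3,3) capped by W -> flip
Dir N: opp run (3,4) capped by W -> flip
Dir NE: first cell '.' (not opp) -> no flip
Dir W: first cell '.' (not opp) -> no flip
Dir E: first cell '.' (not opp) -> no flip
Dir SW: first cell '.' (not opp) -> no flip
Dir S: first cell '.' (not opp) -> no flip
Dir SE: first cell '.' (not opp) -> no flip
All flips: (3,3) (3,4)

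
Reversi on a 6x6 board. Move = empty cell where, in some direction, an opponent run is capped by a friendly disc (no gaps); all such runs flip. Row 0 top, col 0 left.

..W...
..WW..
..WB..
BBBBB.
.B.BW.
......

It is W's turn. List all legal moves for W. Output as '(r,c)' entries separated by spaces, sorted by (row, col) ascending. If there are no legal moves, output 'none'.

Answer: (2,4) (4,0) (4,2) (4,5) (5,3)

Derivation:
(1,4): no bracket -> illegal
(2,0): no bracket -> illegal
(2,1): no bracket -> illegal
(2,4): flips 2 -> legal
(2,5): no bracket -> illegal
(3,5): no bracket -> illegal
(4,0): flips 1 -> legal
(4,2): flips 2 -> legal
(4,5): flips 2 -> legal
(5,0): no bracket -> illegal
(5,1): no bracket -> illegal
(5,2): no bracket -> illegal
(5,3): flips 3 -> legal
(5,4): no bracket -> illegal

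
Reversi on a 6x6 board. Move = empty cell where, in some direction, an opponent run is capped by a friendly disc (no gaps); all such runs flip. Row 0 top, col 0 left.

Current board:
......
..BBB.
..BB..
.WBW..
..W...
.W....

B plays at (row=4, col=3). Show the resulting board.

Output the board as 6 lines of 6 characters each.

Answer: ......
..BBB.
..BB..
.WBB..
..WB..
.W....

Derivation:
Place B at (4,3); scan 8 dirs for brackets.
Dir NW: first cell 'B' (not opp) -> no flip
Dir N: opp run (3,3) capped by B -> flip
Dir NE: first cell '.' (not opp) -> no flip
Dir W: opp run (4,2), next='.' -> no flip
Dir E: first cell '.' (not opp) -> no flip
Dir SW: first cell '.' (not opp) -> no flip
Dir S: first cell '.' (not opp) -> no flip
Dir SE: first cell '.' (not opp) -> no flip
All flips: (3,3)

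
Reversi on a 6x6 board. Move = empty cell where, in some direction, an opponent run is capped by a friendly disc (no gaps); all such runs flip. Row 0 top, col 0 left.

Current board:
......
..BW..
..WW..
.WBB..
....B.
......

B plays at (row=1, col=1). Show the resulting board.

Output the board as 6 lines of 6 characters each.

Answer: ......
.BBW..
..BW..
.WBB..
....B.
......

Derivation:
Place B at (1,1); scan 8 dirs for brackets.
Dir NW: first cell '.' (not opp) -> no flip
Dir N: first cell '.' (not opp) -> no flip
Dir NE: first cell '.' (not opp) -> no flip
Dir W: first cell '.' (not opp) -> no flip
Dir E: first cell 'B' (not opp) -> no flip
Dir SW: first cell '.' (not opp) -> no flip
Dir S: first cell '.' (not opp) -> no flip
Dir SE: opp run (2,2) capped by B -> flip
All flips: (2,2)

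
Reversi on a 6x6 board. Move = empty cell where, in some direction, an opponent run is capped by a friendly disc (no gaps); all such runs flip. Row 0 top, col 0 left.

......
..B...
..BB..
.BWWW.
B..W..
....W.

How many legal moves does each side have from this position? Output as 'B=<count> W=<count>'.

Answer: B=6 W=6

Derivation:
-- B to move --
(2,1): no bracket -> illegal
(2,4): no bracket -> illegal
(2,5): no bracket -> illegal
(3,5): flips 3 -> legal
(4,1): flips 1 -> legal
(4,2): flips 1 -> legal
(4,4): flips 1 -> legal
(4,5): flips 1 -> legal
(5,2): no bracket -> illegal
(5,3): flips 2 -> legal
(5,5): no bracket -> illegal
B mobility = 6
-- W to move --
(0,1): flips 2 -> legal
(0,2): flips 2 -> legal
(0,3): no bracket -> illegal
(1,1): flips 1 -> legal
(1,3): flips 1 -> legal
(1,4): flips 1 -> legal
(2,0): no bracket -> illegal
(2,1): no bracket -> illegal
(2,4): no bracket -> illegal
(3,0): flips 1 -> legal
(4,1): no bracket -> illegal
(4,2): no bracket -> illegal
(5,0): no bracket -> illegal
(5,1): no bracket -> illegal
W mobility = 6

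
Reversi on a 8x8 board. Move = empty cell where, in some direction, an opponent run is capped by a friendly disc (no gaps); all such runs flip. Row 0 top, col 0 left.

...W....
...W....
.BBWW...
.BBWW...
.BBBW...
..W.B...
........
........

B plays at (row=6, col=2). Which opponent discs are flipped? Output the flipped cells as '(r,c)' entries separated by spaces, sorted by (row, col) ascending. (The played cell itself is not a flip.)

Dir NW: first cell '.' (not opp) -> no flip
Dir N: opp run (5,2) capped by B -> flip
Dir NE: first cell '.' (not opp) -> no flip
Dir W: first cell '.' (not opp) -> no flip
Dir E: first cell '.' (not opp) -> no flip
Dir SW: first cell '.' (not opp) -> no flip
Dir S: first cell '.' (not opp) -> no flip
Dir SE: first cell '.' (not opp) -> no flip

Answer: (5,2)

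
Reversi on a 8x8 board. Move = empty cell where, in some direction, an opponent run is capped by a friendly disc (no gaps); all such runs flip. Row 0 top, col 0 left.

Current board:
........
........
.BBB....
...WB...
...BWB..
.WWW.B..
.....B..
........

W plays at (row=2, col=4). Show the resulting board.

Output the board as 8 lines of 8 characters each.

Answer: ........
........
.BBBW...
...WW...
...BWB..
.WWW.B..
.....B..
........

Derivation:
Place W at (2,4); scan 8 dirs for brackets.
Dir NW: first cell '.' (not opp) -> no flip
Dir N: first cell '.' (not opp) -> no flip
Dir NE: first cell '.' (not opp) -> no flip
Dir W: opp run (2,3) (2,2) (2,1), next='.' -> no flip
Dir E: first cell '.' (not opp) -> no flip
Dir SW: first cell 'W' (not opp) -> no flip
Dir S: opp run (3,4) capped by W -> flip
Dir SE: first cell '.' (not opp) -> no flip
All flips: (3,4)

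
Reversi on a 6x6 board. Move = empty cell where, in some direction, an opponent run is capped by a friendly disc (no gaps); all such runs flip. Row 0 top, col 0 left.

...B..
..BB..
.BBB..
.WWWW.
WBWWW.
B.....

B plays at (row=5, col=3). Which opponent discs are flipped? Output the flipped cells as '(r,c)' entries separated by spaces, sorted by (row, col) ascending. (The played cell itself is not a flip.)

Answer: (3,3) (4,3)

Derivation:
Dir NW: opp run (4,2) (3,1), next='.' -> no flip
Dir N: opp run (4,3) (3,3) capped by B -> flip
Dir NE: opp run (4,4), next='.' -> no flip
Dir W: first cell '.' (not opp) -> no flip
Dir E: first cell '.' (not opp) -> no flip
Dir SW: edge -> no flip
Dir S: edge -> no flip
Dir SE: edge -> no flip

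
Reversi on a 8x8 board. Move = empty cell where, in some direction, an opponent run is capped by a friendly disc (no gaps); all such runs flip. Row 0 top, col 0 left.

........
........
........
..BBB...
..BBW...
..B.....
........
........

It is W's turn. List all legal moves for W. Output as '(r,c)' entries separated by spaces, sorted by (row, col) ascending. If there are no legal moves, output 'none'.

(2,1): no bracket -> illegal
(2,2): flips 1 -> legal
(2,3): no bracket -> illegal
(2,4): flips 1 -> legal
(2,5): no bracket -> illegal
(3,1): no bracket -> illegal
(3,5): no bracket -> illegal
(4,1): flips 2 -> legal
(4,5): no bracket -> illegal
(5,1): no bracket -> illegal
(5,3): no bracket -> illegal
(5,4): no bracket -> illegal
(6,1): no bracket -> illegal
(6,2): no bracket -> illegal
(6,3): no bracket -> illegal

Answer: (2,2) (2,4) (4,1)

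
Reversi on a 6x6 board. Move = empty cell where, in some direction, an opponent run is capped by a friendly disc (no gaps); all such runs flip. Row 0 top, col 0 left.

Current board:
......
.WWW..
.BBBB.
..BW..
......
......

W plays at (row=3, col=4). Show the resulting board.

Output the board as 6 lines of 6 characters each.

Answer: ......
.WWW..
.BBWB.
..BWW.
......
......

Derivation:
Place W at (3,4); scan 8 dirs for brackets.
Dir NW: opp run (2,3) capped by W -> flip
Dir N: opp run (2,4), next='.' -> no flip
Dir NE: first cell '.' (not opp) -> no flip
Dir W: first cell 'W' (not opp) -> no flip
Dir E: first cell '.' (not opp) -> no flip
Dir SW: first cell '.' (not opp) -> no flip
Dir S: first cell '.' (not opp) -> no flip
Dir SE: first cell '.' (not opp) -> no flip
All flips: (2,3)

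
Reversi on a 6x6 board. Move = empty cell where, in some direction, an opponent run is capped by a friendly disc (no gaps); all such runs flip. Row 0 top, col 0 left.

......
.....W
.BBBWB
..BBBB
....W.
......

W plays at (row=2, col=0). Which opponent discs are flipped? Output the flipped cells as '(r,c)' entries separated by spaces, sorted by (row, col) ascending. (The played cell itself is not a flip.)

Dir NW: edge -> no flip
Dir N: first cell '.' (not opp) -> no flip
Dir NE: first cell '.' (not opp) -> no flip
Dir W: edge -> no flip
Dir E: opp run (2,1) (2,2) (2,3) capped by W -> flip
Dir SW: edge -> no flip
Dir S: first cell '.' (not opp) -> no flip
Dir SE: first cell '.' (not opp) -> no flip

Answer: (2,1) (2,2) (2,3)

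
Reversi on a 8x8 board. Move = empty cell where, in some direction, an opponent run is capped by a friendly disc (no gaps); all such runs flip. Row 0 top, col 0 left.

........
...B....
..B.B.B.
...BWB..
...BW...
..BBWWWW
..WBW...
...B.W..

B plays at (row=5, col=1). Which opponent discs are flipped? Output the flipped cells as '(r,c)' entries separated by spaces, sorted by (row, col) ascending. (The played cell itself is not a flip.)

Dir NW: first cell '.' (not opp) -> no flip
Dir N: first cell '.' (not opp) -> no flip
Dir NE: first cell '.' (not opp) -> no flip
Dir W: first cell '.' (not opp) -> no flip
Dir E: first cell 'B' (not opp) -> no flip
Dir SW: first cell '.' (not opp) -> no flip
Dir S: first cell '.' (not opp) -> no flip
Dir SE: opp run (6,2) capped by B -> flip

Answer: (6,2)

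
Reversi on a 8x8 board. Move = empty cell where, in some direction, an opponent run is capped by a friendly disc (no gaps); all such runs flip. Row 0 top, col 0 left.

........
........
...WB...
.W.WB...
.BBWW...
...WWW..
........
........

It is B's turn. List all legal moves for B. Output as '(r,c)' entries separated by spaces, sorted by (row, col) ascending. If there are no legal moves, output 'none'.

Answer: (1,2) (2,0) (2,1) (2,2) (3,2) (4,5) (5,2) (6,4)

Derivation:
(1,2): flips 1 -> legal
(1,3): no bracket -> illegal
(1,4): no bracket -> illegal
(2,0): flips 1 -> legal
(2,1): flips 1 -> legal
(2,2): flips 1 -> legal
(3,0): no bracket -> illegal
(3,2): flips 1 -> legal
(3,5): no bracket -> illegal
(4,0): no bracket -> illegal
(4,5): flips 2 -> legal
(4,6): no bracket -> illegal
(5,2): flips 1 -> legal
(5,6): no bracket -> illegal
(6,2): no bracket -> illegal
(6,3): no bracket -> illegal
(6,4): flips 3 -> legal
(6,5): no bracket -> illegal
(6,6): no bracket -> illegal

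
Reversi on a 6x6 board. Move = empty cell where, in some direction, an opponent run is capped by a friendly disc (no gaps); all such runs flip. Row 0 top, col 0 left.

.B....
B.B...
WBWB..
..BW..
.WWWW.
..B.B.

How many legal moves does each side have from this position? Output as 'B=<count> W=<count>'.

Answer: B=4 W=6

Derivation:
-- B to move --
(1,1): no bracket -> illegal
(1,3): no bracket -> illegal
(2,4): no bracket -> illegal
(3,0): flips 2 -> legal
(3,1): no bracket -> illegal
(3,4): flips 3 -> legal
(3,5): no bracket -> illegal
(4,0): no bracket -> illegal
(4,5): no bracket -> illegal
(5,0): flips 1 -> legal
(5,1): no bracket -> illegal
(5,3): flips 2 -> legal
(5,5): no bracket -> illegal
B mobility = 4
-- W to move --
(0,0): flips 1 -> legal
(0,2): flips 1 -> legal
(0,3): no bracket -> illegal
(1,1): no bracket -> illegal
(1,3): flips 1 -> legal
(1,4): flips 2 -> legal
(2,4): flips 1 -> legal
(3,0): no bracket -> illegal
(3,1): flips 1 -> legal
(3,4): no bracket -> illegal
(4,5): no bracket -> illegal
(5,1): no bracket -> illegal
(5,3): no bracket -> illegal
(5,5): no bracket -> illegal
W mobility = 6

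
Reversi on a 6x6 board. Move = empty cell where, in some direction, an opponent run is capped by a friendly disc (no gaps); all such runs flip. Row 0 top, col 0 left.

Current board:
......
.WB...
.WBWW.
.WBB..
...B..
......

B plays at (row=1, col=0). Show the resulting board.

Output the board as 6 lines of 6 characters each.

Place B at (1,0); scan 8 dirs for brackets.
Dir NW: edge -> no flip
Dir N: first cell '.' (not opp) -> no flip
Dir NE: first cell '.' (not opp) -> no flip
Dir W: edge -> no flip
Dir E: opp run (1,1) capped by B -> flip
Dir SW: edge -> no flip
Dir S: first cell '.' (not opp) -> no flip
Dir SE: opp run (2,1) capped by B -> flip
All flips: (1,1) (2,1)

Answer: ......
BBB...
.BBWW.
.WBB..
...B..
......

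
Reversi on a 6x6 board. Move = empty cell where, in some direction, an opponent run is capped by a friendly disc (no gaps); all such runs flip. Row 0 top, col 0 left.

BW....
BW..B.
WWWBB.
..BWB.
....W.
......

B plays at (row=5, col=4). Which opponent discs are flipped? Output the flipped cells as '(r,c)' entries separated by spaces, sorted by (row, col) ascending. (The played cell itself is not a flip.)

Dir NW: first cell '.' (not opp) -> no flip
Dir N: opp run (4,4) capped by B -> flip
Dir NE: first cell '.' (not opp) -> no flip
Dir W: first cell '.' (not opp) -> no flip
Dir E: first cell '.' (not opp) -> no flip
Dir SW: edge -> no flip
Dir S: edge -> no flip
Dir SE: edge -> no flip

Answer: (4,4)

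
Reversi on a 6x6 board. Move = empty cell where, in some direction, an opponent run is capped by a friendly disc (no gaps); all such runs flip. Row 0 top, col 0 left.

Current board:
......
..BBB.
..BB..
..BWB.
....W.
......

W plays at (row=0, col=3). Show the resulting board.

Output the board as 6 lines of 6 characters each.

Answer: ...W..
..BWB.
..BW..
..BWB.
....W.
......

Derivation:
Place W at (0,3); scan 8 dirs for brackets.
Dir NW: edge -> no flip
Dir N: edge -> no flip
Dir NE: edge -> no flip
Dir W: first cell '.' (not opp) -> no flip
Dir E: first cell '.' (not opp) -> no flip
Dir SW: opp run (1,2), next='.' -> no flip
Dir S: opp run (1,3) (2,3) capped by W -> flip
Dir SE: opp run (1,4), next='.' -> no flip
All flips: (1,3) (2,3)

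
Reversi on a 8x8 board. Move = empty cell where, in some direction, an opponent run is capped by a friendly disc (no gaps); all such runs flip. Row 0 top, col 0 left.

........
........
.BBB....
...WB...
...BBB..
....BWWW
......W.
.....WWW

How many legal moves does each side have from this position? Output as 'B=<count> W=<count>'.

Answer: B=3 W=5

Derivation:
-- B to move --
(2,4): no bracket -> illegal
(3,2): flips 1 -> legal
(4,2): no bracket -> illegal
(4,6): no bracket -> illegal
(4,7): no bracket -> illegal
(6,4): no bracket -> illegal
(6,5): flips 1 -> legal
(6,7): flips 1 -> legal
(7,4): no bracket -> illegal
B mobility = 3
-- W to move --
(1,0): no bracket -> illegal
(1,1): flips 1 -> legal
(1,2): flips 3 -> legal
(1,3): flips 1 -> legal
(1,4): no bracket -> illegal
(2,0): no bracket -> illegal
(2,4): no bracket -> illegal
(2,5): no bracket -> illegal
(3,0): no bracket -> illegal
(3,1): no bracket -> illegal
(3,2): no bracket -> illegal
(3,5): flips 2 -> legal
(3,6): no bracket -> illegal
(4,2): no bracket -> illegal
(4,6): no bracket -> illegal
(5,2): no bracket -> illegal
(5,3): flips 2 -> legal
(6,3): no bracket -> illegal
(6,4): no bracket -> illegal
(6,5): no bracket -> illegal
W mobility = 5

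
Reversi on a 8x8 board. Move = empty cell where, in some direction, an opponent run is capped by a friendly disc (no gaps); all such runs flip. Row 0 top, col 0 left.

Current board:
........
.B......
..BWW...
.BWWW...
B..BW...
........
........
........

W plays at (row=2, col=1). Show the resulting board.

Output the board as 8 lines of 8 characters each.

Place W at (2,1); scan 8 dirs for brackets.
Dir NW: first cell '.' (not opp) -> no flip
Dir N: opp run (1,1), next='.' -> no flip
Dir NE: first cell '.' (not opp) -> no flip
Dir W: first cell '.' (not opp) -> no flip
Dir E: opp run (2,2) capped by W -> flip
Dir SW: first cell '.' (not opp) -> no flip
Dir S: opp run (3,1), next='.' -> no flip
Dir SE: first cell 'W' (not opp) -> no flip
All flips: (2,2)

Answer: ........
.B......
.WWWW...
.BWWW...
B..BW...
........
........
........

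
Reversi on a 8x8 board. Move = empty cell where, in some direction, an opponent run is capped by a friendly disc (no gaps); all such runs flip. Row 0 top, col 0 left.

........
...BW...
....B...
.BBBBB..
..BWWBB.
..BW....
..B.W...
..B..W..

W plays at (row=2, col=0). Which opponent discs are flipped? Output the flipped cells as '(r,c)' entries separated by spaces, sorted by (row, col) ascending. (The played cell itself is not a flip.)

Answer: (3,1) (4,2)

Derivation:
Dir NW: edge -> no flip
Dir N: first cell '.' (not opp) -> no flip
Dir NE: first cell '.' (not opp) -> no flip
Dir W: edge -> no flip
Dir E: first cell '.' (not opp) -> no flip
Dir SW: edge -> no flip
Dir S: first cell '.' (not opp) -> no flip
Dir SE: opp run (3,1) (4,2) capped by W -> flip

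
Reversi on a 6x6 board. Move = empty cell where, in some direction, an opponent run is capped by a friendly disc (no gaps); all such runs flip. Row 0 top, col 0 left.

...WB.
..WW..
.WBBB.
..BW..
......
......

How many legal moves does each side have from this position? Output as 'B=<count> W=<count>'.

-- B to move --
(0,1): flips 1 -> legal
(0,2): flips 3 -> legal
(1,0): flips 1 -> legal
(1,1): no bracket -> illegal
(1,4): no bracket -> illegal
(2,0): flips 1 -> legal
(3,0): no bracket -> illegal
(3,1): no bracket -> illegal
(3,4): flips 1 -> legal
(4,2): flips 1 -> legal
(4,3): flips 1 -> legal
(4,4): flips 1 -> legal
B mobility = 8
-- W to move --
(0,5): flips 1 -> legal
(1,1): flips 1 -> legal
(1,4): no bracket -> illegal
(1,5): flips 1 -> legal
(2,5): flips 3 -> legal
(3,1): flips 2 -> legal
(3,4): flips 1 -> legal
(3,5): flips 1 -> legal
(4,1): no bracket -> illegal
(4,2): flips 2 -> legal
(4,3): flips 1 -> legal
W mobility = 9

Answer: B=8 W=9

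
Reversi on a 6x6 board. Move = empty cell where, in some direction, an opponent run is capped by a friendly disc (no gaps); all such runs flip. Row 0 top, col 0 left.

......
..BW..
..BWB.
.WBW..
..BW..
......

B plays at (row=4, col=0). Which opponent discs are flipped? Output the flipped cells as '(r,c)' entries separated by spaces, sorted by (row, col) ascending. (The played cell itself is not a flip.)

Answer: (3,1)

Derivation:
Dir NW: edge -> no flip
Dir N: first cell '.' (not opp) -> no flip
Dir NE: opp run (3,1) capped by B -> flip
Dir W: edge -> no flip
Dir E: first cell '.' (not opp) -> no flip
Dir SW: edge -> no flip
Dir S: first cell '.' (not opp) -> no flip
Dir SE: first cell '.' (not opp) -> no flip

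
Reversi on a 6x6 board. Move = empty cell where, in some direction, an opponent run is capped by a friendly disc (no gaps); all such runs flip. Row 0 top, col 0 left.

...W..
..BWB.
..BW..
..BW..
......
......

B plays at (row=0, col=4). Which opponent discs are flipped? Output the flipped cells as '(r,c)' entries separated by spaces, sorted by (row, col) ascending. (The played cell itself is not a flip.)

Dir NW: edge -> no flip
Dir N: edge -> no flip
Dir NE: edge -> no flip
Dir W: opp run (0,3), next='.' -> no flip
Dir E: first cell '.' (not opp) -> no flip
Dir SW: opp run (1,3) capped by B -> flip
Dir S: first cell 'B' (not opp) -> no flip
Dir SE: first cell '.' (not opp) -> no flip

Answer: (1,3)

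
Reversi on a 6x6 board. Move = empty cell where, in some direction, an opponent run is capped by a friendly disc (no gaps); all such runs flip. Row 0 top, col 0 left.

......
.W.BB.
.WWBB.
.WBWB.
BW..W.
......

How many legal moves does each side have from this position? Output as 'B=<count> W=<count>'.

Answer: B=8 W=8

Derivation:
-- B to move --
(0,0): no bracket -> illegal
(0,1): no bracket -> illegal
(0,2): no bracket -> illegal
(1,0): flips 1 -> legal
(1,2): flips 1 -> legal
(2,0): flips 2 -> legal
(3,0): flips 1 -> legal
(3,5): no bracket -> illegal
(4,2): flips 2 -> legal
(4,3): flips 1 -> legal
(4,5): no bracket -> illegal
(5,0): flips 1 -> legal
(5,1): no bracket -> illegal
(5,2): no bracket -> illegal
(5,3): no bracket -> illegal
(5,4): flips 1 -> legal
(5,5): no bracket -> illegal
B mobility = 8
-- W to move --
(0,2): no bracket -> illegal
(0,3): flips 2 -> legal
(0,4): flips 4 -> legal
(0,5): flips 3 -> legal
(1,2): no bracket -> illegal
(1,5): flips 1 -> legal
(2,5): flips 2 -> legal
(3,0): no bracket -> illegal
(3,5): flips 1 -> legal
(4,2): flips 1 -> legal
(4,3): flips 1 -> legal
(4,5): no bracket -> illegal
(5,0): no bracket -> illegal
(5,1): no bracket -> illegal
W mobility = 8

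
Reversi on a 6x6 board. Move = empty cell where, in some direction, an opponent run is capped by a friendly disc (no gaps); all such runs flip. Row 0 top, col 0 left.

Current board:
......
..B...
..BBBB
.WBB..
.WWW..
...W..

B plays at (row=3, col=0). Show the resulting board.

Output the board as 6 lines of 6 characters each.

Answer: ......
..B...
..BBBB
BBBB..
.WWW..
...W..

Derivation:
Place B at (3,0); scan 8 dirs for brackets.
Dir NW: edge -> no flip
Dir N: first cell '.' (not opp) -> no flip
Dir NE: first cell '.' (not opp) -> no flip
Dir W: edge -> no flip
Dir E: opp run (3,1) capped by B -> flip
Dir SW: edge -> no flip
Dir S: first cell '.' (not opp) -> no flip
Dir SE: opp run (4,1), next='.' -> no flip
All flips: (3,1)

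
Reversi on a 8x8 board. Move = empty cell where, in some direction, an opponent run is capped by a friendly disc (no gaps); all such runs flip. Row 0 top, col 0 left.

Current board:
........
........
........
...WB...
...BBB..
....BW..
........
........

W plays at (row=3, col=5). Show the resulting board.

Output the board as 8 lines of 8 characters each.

Place W at (3,5); scan 8 dirs for brackets.
Dir NW: first cell '.' (not opp) -> no flip
Dir N: first cell '.' (not opp) -> no flip
Dir NE: first cell '.' (not opp) -> no flip
Dir W: opp run (3,4) capped by W -> flip
Dir E: first cell '.' (not opp) -> no flip
Dir SW: opp run (4,4), next='.' -> no flip
Dir S: opp run (4,5) capped by W -> flip
Dir SE: first cell '.' (not opp) -> no flip
All flips: (3,4) (4,5)

Answer: ........
........
........
...WWW..
...BBW..
....BW..
........
........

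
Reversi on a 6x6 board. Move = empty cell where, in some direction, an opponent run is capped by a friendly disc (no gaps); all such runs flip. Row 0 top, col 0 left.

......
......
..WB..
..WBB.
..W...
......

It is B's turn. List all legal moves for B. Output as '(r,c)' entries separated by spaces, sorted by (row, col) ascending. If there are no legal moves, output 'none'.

Answer: (1,1) (2,1) (3,1) (4,1) (5,1)

Derivation:
(1,1): flips 1 -> legal
(1,2): no bracket -> illegal
(1,3): no bracket -> illegal
(2,1): flips 1 -> legal
(3,1): flips 1 -> legal
(4,1): flips 1 -> legal
(4,3): no bracket -> illegal
(5,1): flips 1 -> legal
(5,2): no bracket -> illegal
(5,3): no bracket -> illegal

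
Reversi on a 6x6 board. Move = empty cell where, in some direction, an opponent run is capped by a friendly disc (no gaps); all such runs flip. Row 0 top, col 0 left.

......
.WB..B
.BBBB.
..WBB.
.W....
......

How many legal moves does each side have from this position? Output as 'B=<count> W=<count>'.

-- B to move --
(0,0): flips 1 -> legal
(0,1): flips 1 -> legal
(0,2): no bracket -> illegal
(1,0): flips 1 -> legal
(2,0): no bracket -> illegal
(3,0): no bracket -> illegal
(3,1): flips 1 -> legal
(4,0): no bracket -> illegal
(4,2): flips 1 -> legal
(4,3): flips 1 -> legal
(5,0): flips 2 -> legal
(5,1): no bracket -> illegal
(5,2): no bracket -> illegal
B mobility = 7
-- W to move --
(0,1): no bracket -> illegal
(0,2): flips 2 -> legal
(0,3): no bracket -> illegal
(0,4): no bracket -> illegal
(0,5): no bracket -> illegal
(1,0): flips 1 -> legal
(1,3): flips 1 -> legal
(1,4): flips 1 -> legal
(2,0): no bracket -> illegal
(2,5): no bracket -> illegal
(3,0): no bracket -> illegal
(3,1): flips 1 -> legal
(3,5): flips 2 -> legal
(4,2): no bracket -> illegal
(4,3): no bracket -> illegal
(4,4): flips 2 -> legal
(4,5): no bracket -> illegal
W mobility = 7

Answer: B=7 W=7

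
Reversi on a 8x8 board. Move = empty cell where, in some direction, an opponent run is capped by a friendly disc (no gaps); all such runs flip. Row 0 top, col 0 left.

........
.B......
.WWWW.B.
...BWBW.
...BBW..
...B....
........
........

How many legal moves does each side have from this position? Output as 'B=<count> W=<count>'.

-- B to move --
(1,0): no bracket -> illegal
(1,2): no bracket -> illegal
(1,3): flips 2 -> legal
(1,4): flips 2 -> legal
(1,5): flips 1 -> legal
(2,0): no bracket -> illegal
(2,5): flips 1 -> legal
(2,7): no bracket -> illegal
(3,0): no bracket -> illegal
(3,1): flips 1 -> legal
(3,2): no bracket -> illegal
(3,7): flips 1 -> legal
(4,6): flips 2 -> legal
(4,7): no bracket -> illegal
(5,4): no bracket -> illegal
(5,5): flips 1 -> legal
(5,6): no bracket -> illegal
B mobility = 8
-- W to move --
(0,0): flips 1 -> legal
(0,1): flips 1 -> legal
(0,2): no bracket -> illegal
(1,0): no bracket -> illegal
(1,2): no bracket -> illegal
(1,5): no bracket -> illegal
(1,6): flips 1 -> legal
(1,7): no bracket -> illegal
(2,0): no bracket -> illegal
(2,5): flips 1 -> legal
(2,7): no bracket -> illegal
(3,2): flips 1 -> legal
(3,7): no bracket -> illegal
(4,2): flips 3 -> legal
(4,6): flips 1 -> legal
(5,2): flips 1 -> legal
(5,4): flips 1 -> legal
(5,5): flips 2 -> legal
(6,2): no bracket -> illegal
(6,3): flips 3 -> legal
(6,4): no bracket -> illegal
W mobility = 11

Answer: B=8 W=11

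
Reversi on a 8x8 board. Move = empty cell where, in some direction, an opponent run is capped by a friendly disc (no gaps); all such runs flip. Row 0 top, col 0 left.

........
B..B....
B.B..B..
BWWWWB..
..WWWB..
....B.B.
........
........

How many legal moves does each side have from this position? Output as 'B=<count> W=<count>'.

-- B to move --
(2,1): flips 2 -> legal
(2,3): flips 1 -> legal
(2,4): flips 2 -> legal
(4,0): flips 1 -> legal
(4,1): flips 3 -> legal
(5,1): no bracket -> illegal
(5,2): flips 4 -> legal
(5,3): flips 3 -> legal
(5,5): flips 2 -> legal
B mobility = 8
-- W to move --
(0,0): no bracket -> illegal
(0,1): no bracket -> illegal
(0,2): no bracket -> illegal
(0,3): no bracket -> illegal
(0,4): flips 2 -> legal
(1,1): flips 1 -> legal
(1,2): flips 1 -> legal
(1,4): no bracket -> illegal
(1,5): no bracket -> illegal
(1,6): flips 1 -> legal
(2,1): no bracket -> illegal
(2,3): no bracket -> illegal
(2,4): no bracket -> illegal
(2,6): flips 1 -> legal
(3,6): flips 1 -> legal
(4,0): no bracket -> illegal
(4,1): no bracket -> illegal
(4,6): flips 1 -> legal
(4,7): no bracket -> illegal
(5,3): no bracket -> illegal
(5,5): no bracket -> illegal
(5,7): no bracket -> illegal
(6,3): no bracket -> illegal
(6,4): flips 1 -> legal
(6,5): flips 1 -> legal
(6,6): no bracket -> illegal
(6,7): flips 2 -> legal
W mobility = 10

Answer: B=8 W=10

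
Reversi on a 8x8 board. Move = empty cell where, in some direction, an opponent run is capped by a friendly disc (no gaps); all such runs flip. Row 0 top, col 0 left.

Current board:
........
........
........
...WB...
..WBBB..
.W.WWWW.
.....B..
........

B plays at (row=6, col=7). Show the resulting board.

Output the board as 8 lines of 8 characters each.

Place B at (6,7); scan 8 dirs for brackets.
Dir NW: opp run (5,6) capped by B -> flip
Dir N: first cell '.' (not opp) -> no flip
Dir NE: edge -> no flip
Dir W: first cell '.' (not opp) -> no flip
Dir E: edge -> no flip
Dir SW: first cell '.' (not opp) -> no flip
Dir S: first cell '.' (not opp) -> no flip
Dir SE: edge -> no flip
All flips: (5,6)

Answer: ........
........
........
...WB...
..WBBB..
.W.WWWB.
.....B.B
........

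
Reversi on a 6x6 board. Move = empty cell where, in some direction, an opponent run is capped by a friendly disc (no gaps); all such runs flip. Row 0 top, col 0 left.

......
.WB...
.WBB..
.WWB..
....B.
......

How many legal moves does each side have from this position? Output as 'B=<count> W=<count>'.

Answer: B=7 W=7

Derivation:
-- B to move --
(0,0): flips 1 -> legal
(0,1): no bracket -> illegal
(0,2): no bracket -> illegal
(1,0): flips 1 -> legal
(2,0): flips 1 -> legal
(3,0): flips 3 -> legal
(4,0): flips 1 -> legal
(4,1): flips 1 -> legal
(4,2): flips 1 -> legal
(4,3): no bracket -> illegal
B mobility = 7
-- W to move --
(0,1): no bracket -> illegal
(0,2): flips 2 -> legal
(0,3): flips 1 -> legal
(1,3): flips 2 -> legal
(1,4): flips 1 -> legal
(2,4): flips 2 -> legal
(3,4): flips 1 -> legal
(3,5): no bracket -> illegal
(4,2): no bracket -> illegal
(4,3): no bracket -> illegal
(4,5): no bracket -> illegal
(5,3): no bracket -> illegal
(5,4): no bracket -> illegal
(5,5): flips 3 -> legal
W mobility = 7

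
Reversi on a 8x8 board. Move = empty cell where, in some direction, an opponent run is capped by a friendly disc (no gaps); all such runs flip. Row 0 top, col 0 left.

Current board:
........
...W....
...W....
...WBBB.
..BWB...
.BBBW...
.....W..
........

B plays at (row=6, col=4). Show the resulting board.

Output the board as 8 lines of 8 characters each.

Answer: ........
...W....
...W....
...WBBB.
..BWB...
.BBBB...
....BW..
........

Derivation:
Place B at (6,4); scan 8 dirs for brackets.
Dir NW: first cell 'B' (not opp) -> no flip
Dir N: opp run (5,4) capped by B -> flip
Dir NE: first cell '.' (not opp) -> no flip
Dir W: first cell '.' (not opp) -> no flip
Dir E: opp run (6,5), next='.' -> no flip
Dir SW: first cell '.' (not opp) -> no flip
Dir S: first cell '.' (not opp) -> no flip
Dir SE: first cell '.' (not opp) -> no flip
All flips: (5,4)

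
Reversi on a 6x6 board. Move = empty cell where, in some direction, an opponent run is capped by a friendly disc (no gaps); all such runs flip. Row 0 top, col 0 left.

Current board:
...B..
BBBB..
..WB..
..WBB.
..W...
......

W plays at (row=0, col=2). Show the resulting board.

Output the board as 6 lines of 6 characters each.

Answer: ..WB..
BBWB..
..WB..
..WBB.
..W...
......

Derivation:
Place W at (0,2); scan 8 dirs for brackets.
Dir NW: edge -> no flip
Dir N: edge -> no flip
Dir NE: edge -> no flip
Dir W: first cell '.' (not opp) -> no flip
Dir E: opp run (0,3), next='.' -> no flip
Dir SW: opp run (1,1), next='.' -> no flip
Dir S: opp run (1,2) capped by W -> flip
Dir SE: opp run (1,3), next='.' -> no flip
All flips: (1,2)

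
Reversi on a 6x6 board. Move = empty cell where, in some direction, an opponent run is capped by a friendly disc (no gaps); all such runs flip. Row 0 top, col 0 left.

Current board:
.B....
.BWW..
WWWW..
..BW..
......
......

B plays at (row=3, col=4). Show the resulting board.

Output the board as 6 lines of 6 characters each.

Answer: .B....
.BBW..
WWWB..
..BBB.
......
......

Derivation:
Place B at (3,4); scan 8 dirs for brackets.
Dir NW: opp run (2,3) (1,2) capped by B -> flip
Dir N: first cell '.' (not opp) -> no flip
Dir NE: first cell '.' (not opp) -> no flip
Dir W: opp run (3,3) capped by B -> flip
Dir E: first cell '.' (not opp) -> no flip
Dir SW: first cell '.' (not opp) -> no flip
Dir S: first cell '.' (not opp) -> no flip
Dir SE: first cell '.' (not opp) -> no flip
All flips: (1,2) (2,3) (3,3)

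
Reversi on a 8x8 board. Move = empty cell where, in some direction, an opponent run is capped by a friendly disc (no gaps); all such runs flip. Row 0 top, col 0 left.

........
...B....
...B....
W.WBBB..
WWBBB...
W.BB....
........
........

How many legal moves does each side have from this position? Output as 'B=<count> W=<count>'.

Answer: B=3 W=6

Derivation:
-- B to move --
(2,0): no bracket -> illegal
(2,1): flips 1 -> legal
(2,2): flips 1 -> legal
(3,1): flips 1 -> legal
(5,1): no bracket -> illegal
(6,0): no bracket -> illegal
(6,1): no bracket -> illegal
B mobility = 3
-- W to move --
(0,2): no bracket -> illegal
(0,3): no bracket -> illegal
(0,4): no bracket -> illegal
(1,2): no bracket -> illegal
(1,4): flips 1 -> legal
(2,2): no bracket -> illegal
(2,4): no bracket -> illegal
(2,5): no bracket -> illegal
(2,6): no bracket -> illegal
(3,1): no bracket -> illegal
(3,6): flips 3 -> legal
(4,5): flips 3 -> legal
(4,6): no bracket -> illegal
(5,1): no bracket -> illegal
(5,4): flips 1 -> legal
(5,5): no bracket -> illegal
(6,1): no bracket -> illegal
(6,2): flips 2 -> legal
(6,3): flips 1 -> legal
(6,4): no bracket -> illegal
W mobility = 6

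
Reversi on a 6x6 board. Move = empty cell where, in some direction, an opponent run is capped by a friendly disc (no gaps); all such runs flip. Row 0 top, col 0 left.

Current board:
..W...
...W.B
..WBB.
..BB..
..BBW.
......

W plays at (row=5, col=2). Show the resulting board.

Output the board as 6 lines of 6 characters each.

Place W at (5,2); scan 8 dirs for brackets.
Dir NW: first cell '.' (not opp) -> no flip
Dir N: opp run (4,2) (3,2) capped by W -> flip
Dir NE: opp run (4,3), next='.' -> no flip
Dir W: first cell '.' (not opp) -> no flip
Dir E: first cell '.' (not opp) -> no flip
Dir SW: edge -> no flip
Dir S: edge -> no flip
Dir SE: edge -> no flip
All flips: (3,2) (4,2)

Answer: ..W...
...W.B
..WBB.
..WB..
..WBW.
..W...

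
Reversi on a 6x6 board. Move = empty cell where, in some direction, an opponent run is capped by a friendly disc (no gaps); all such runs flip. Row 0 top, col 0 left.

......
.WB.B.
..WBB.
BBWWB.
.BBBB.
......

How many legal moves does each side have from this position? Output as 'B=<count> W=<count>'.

-- B to move --
(0,0): flips 3 -> legal
(0,1): no bracket -> illegal
(0,2): no bracket -> illegal
(1,0): flips 1 -> legal
(1,3): flips 1 -> legal
(2,0): no bracket -> illegal
(2,1): flips 2 -> legal
B mobility = 4
-- W to move --
(0,1): no bracket -> illegal
(0,2): flips 1 -> legal
(0,3): no bracket -> illegal
(0,4): no bracket -> illegal
(0,5): flips 2 -> legal
(1,3): flips 2 -> legal
(1,5): flips 1 -> legal
(2,0): no bracket -> illegal
(2,1): no bracket -> illegal
(2,5): flips 2 -> legal
(3,5): flips 1 -> legal
(4,0): flips 1 -> legal
(4,5): no bracket -> illegal
(5,0): flips 1 -> legal
(5,1): flips 1 -> legal
(5,2): flips 1 -> legal
(5,3): flips 1 -> legal
(5,4): flips 1 -> legal
(5,5): flips 1 -> legal
W mobility = 13

Answer: B=4 W=13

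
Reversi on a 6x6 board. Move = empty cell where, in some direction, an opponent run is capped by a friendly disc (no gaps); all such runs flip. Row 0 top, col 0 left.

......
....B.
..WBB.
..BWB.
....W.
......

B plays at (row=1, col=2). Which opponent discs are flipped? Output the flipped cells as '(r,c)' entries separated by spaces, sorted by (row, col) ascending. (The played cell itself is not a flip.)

Answer: (2,2)

Derivation:
Dir NW: first cell '.' (not opp) -> no flip
Dir N: first cell '.' (not opp) -> no flip
Dir NE: first cell '.' (not opp) -> no flip
Dir W: first cell '.' (not opp) -> no flip
Dir E: first cell '.' (not opp) -> no flip
Dir SW: first cell '.' (not opp) -> no flip
Dir S: opp run (2,2) capped by B -> flip
Dir SE: first cell 'B' (not opp) -> no flip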